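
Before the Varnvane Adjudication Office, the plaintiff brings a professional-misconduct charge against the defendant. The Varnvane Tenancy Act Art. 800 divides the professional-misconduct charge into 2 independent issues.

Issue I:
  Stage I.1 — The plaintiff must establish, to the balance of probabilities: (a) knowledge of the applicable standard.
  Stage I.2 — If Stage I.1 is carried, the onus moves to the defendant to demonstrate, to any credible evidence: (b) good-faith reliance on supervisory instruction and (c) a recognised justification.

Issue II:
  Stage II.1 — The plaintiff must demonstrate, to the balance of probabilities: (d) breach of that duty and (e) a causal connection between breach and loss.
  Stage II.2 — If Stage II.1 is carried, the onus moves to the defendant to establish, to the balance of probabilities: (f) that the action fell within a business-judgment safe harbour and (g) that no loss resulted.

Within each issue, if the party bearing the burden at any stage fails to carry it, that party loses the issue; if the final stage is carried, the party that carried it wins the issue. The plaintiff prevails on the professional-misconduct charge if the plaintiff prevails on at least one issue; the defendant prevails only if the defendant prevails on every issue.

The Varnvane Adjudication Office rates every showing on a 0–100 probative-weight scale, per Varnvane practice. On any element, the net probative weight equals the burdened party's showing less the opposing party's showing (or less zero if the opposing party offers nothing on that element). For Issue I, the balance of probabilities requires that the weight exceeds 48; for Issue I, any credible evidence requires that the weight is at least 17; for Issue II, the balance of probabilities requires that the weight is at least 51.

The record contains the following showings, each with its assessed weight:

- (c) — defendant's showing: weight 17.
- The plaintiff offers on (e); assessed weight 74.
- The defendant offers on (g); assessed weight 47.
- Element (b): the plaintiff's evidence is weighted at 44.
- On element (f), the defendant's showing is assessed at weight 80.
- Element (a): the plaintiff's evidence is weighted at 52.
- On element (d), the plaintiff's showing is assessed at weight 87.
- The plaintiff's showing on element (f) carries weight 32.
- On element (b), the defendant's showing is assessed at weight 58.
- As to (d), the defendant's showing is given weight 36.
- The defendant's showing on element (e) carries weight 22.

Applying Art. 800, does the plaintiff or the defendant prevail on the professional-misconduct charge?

— Issue I —
Stage I.1 — burden on plaintiff; standard: the balance of probabilities (weight exceeds 48).
    (a): 52 > 48 [met]
  All elements met. The burden passes to the defendant.
Stage I.2 — burden on defendant; standard: any credible evidence (weight is at least 17).
    (b): 58 − 44 = 14 < 17 [not met]
    (c): 17 ≥ 17 [met]
  Not every element is met, so the defendant fails to carry Stage I.2.
So the plaintiff prevails on this issue.
— Issue II —
Stage II.1 — burden on plaintiff; standard: the balance of probabilities (weight is at least 51).
    (d): 87 − 36 = 51 ≥ 51 [met]
    (e): 74 − 22 = 52 ≥ 51 [met]
  Stage II.1 carried; the burden shifts to the defendant.
Stage II.2 — burden on defendant; standard: the balance of probabilities (weight is at least 51).
    (f): 80 − 32 = 48 < 51 [not met]
    (g): 47 < 51 [not met]
  The defendant does not carry Stage II.2.
So the plaintiff prevails on this issue.
Per-issue: Issue I → plaintiff; Issue II → plaintiff. The plaintiff must prevail on at least one issue; overall, the plaintiff prevails.

plaintiff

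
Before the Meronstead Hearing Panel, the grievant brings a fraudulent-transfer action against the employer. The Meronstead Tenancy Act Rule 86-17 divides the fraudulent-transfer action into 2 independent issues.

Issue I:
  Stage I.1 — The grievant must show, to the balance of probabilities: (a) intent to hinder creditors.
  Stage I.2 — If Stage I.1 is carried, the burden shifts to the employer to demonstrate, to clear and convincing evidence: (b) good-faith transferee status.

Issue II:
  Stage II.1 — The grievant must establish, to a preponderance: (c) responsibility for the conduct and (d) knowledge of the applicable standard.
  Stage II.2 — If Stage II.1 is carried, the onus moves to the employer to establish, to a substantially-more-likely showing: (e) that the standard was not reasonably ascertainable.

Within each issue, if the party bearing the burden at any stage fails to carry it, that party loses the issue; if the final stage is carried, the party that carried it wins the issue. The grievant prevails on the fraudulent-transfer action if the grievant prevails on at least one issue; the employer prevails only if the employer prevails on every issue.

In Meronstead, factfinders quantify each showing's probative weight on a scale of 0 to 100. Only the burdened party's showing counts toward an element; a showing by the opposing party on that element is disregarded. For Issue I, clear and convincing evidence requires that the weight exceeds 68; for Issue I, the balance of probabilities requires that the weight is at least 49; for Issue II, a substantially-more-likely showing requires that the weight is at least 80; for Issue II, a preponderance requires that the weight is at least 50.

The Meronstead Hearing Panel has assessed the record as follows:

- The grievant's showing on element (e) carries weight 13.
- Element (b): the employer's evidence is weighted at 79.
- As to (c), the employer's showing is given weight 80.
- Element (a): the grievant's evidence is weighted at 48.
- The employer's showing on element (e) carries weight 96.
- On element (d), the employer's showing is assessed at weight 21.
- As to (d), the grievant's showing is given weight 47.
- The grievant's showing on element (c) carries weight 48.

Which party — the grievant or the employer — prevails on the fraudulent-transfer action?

employer

— Issue I —
At Stage I.1 the grievant must meet the balance of probabilities (weight is at least 49): on (a) the weight is 48, which does not reach 49, so (a) does not meet the standard.
  The grievant does not carry Stage I.1.
The employer prevails on this issue.
— Issue II —
Stage II.1 (grievant, a preponderance, weight is at least 50): (c) 48 (employer's 80 disregarded) < 50 — fails; (d) 47 (employer's 21 disregarded) < 50 — fails.
  Stage II.1 not carried; the grievant fails its burden.
So the employer prevails on this issue.
Per-issue: Issue I → employer; Issue II → employer. The grievant must prevail on at least one issue; overall, the employer prevails.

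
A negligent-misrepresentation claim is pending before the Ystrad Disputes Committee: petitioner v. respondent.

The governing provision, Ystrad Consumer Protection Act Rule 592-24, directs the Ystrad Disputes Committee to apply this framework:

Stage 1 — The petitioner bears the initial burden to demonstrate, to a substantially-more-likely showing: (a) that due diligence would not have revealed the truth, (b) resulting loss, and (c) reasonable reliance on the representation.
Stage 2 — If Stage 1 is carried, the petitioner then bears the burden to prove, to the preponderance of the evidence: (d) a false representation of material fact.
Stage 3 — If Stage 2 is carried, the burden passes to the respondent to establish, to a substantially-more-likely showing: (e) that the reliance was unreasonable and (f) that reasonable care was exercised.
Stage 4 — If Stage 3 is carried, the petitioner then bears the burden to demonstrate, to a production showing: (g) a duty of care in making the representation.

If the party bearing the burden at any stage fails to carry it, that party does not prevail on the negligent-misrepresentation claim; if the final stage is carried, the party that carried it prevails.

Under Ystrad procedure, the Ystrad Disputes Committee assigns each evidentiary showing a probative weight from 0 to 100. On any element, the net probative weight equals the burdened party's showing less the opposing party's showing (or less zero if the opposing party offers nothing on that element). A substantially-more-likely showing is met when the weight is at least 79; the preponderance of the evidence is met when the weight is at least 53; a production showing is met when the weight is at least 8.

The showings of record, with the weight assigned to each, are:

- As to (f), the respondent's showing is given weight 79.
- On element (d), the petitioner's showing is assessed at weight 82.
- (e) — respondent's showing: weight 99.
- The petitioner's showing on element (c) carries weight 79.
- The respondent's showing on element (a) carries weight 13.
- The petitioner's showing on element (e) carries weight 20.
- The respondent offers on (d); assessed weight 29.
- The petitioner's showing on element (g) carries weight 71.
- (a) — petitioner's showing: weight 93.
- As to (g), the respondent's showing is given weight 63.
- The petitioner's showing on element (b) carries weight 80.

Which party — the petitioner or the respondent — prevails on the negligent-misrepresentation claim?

petitioner

Stage 1 (petitioner, a substantially-more-likely showing, weight is at least 79): (a) net 93−13=80 ≥ 79 — meets; (b) 80 ≥ 79 — meets; (c) 79 ≥ 79 — meets.
  Stage 1 is satisfied; the petitioner continues to bear the burden.
Stage 2 (petitioner, the preponderance of the evidence, weight is at least 53): (d) net 82−29=53 ≥ 53 — meets.
  The petitioner carries Stage 2; the respondent now bears the burden.
Stage 3 (respondent, a substantially-more-likely showing, weight is at least 79): (e) net 99−20=79 ≥ 79 — meets; (f) 79 ≥ 79 — meets.
  The respondent carries Stage 3; the petitioner now bears the burden.
Stage 4 (petitioner, a production showing, weight is at least 8): (g) net 71−63=8 ≥ 8 — meets.
  The petitioner carries the last stage.
With every stage satisfied, the petitioner prevails.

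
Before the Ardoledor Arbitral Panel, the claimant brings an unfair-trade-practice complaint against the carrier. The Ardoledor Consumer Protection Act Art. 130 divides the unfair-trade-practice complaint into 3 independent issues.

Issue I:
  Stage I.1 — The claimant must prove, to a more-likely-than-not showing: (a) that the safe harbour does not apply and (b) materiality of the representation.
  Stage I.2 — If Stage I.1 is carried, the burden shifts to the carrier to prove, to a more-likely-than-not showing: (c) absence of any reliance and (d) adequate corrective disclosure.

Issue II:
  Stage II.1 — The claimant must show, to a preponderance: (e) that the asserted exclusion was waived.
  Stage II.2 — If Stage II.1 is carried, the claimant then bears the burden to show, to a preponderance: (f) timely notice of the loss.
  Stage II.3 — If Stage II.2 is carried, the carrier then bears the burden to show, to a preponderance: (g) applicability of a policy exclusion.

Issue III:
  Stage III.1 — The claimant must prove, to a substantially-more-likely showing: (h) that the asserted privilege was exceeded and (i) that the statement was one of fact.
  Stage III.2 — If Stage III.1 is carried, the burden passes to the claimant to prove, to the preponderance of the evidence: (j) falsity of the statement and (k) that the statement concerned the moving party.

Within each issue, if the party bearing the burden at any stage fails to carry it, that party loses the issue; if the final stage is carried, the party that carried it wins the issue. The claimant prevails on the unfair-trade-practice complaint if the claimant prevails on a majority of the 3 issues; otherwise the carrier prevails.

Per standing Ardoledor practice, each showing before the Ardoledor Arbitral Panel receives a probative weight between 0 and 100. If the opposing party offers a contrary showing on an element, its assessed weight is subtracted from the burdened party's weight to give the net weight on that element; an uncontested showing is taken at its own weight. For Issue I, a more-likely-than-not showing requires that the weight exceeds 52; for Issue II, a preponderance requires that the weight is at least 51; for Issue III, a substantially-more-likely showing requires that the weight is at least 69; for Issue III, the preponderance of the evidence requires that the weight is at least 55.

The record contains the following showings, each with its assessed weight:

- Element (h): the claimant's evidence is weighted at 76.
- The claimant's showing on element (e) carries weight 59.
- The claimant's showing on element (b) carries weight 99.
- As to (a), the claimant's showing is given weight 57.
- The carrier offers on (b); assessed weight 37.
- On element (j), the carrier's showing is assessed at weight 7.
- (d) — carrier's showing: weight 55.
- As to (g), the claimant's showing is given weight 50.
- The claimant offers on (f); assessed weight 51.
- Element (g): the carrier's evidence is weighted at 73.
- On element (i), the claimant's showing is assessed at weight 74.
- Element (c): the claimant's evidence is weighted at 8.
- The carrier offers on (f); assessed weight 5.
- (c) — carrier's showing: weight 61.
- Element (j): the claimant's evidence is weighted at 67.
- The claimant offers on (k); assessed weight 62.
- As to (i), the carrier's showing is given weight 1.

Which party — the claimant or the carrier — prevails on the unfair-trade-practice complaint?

— Issue I —
Stage I.1 (claimant, a more-likely-than-not showing, weight exceeds 52): (a) 57 > 52 — meets; (b) net 99−37=62 > 52 — meets.
  Stage I.1 is satisfied; the onus moves to the carrier.
Stage I.2 (carrier, a more-likely-than-not showing, weight exceeds 52): (c) net 61−8=53 > 52 — meets; (d) 55 > 52 — meets.
  The carrier carries the last stage.
With every stage satisfied, the carrier prevails on this issue.
— Issue II —
Stage II.1 — burden on claimant; standard: a preponderance (weight is at least 51).
    (e): 59 ≥ 51 [met]
  Stage II.1 carried; the burden remains with the claimant.
Stage II.2 — burden on claimant; standard: a preponderance (weight is at least 51).
    (f): 51 − 5 = 46 < 51 [not met]
  Not every element is met, so the claimant fails to carry Stage II.2.
The carrier prevails on this issue.
— Issue III —
Stage III.1 — burden on claimant; standard: a substantially-more-likely showing (weight is at least 69).
    (h): 76 ≥ 69 [met]
    (i): 74 − 1 = 73 ≥ 69 [met]
  Stage III.1 is satisfied; the claimant continues to bear the burden.
Stage III.2 — burden on claimant; standard: the preponderance of the evidence (weight is at least 55).
    (j): 67 − 7 = 60 ≥ 55 [met]
    (k): 62 ≥ 55 [met]
  Stage III.2 carried; the final stage is satisfied.
All stages carried — the claimant prevails on this issue.
Per-issue: Issue I → carrier; Issue II → carrier; Issue III → claimant. The claimant must prevail on a majority of issues; overall, the carrier prevails.

carrier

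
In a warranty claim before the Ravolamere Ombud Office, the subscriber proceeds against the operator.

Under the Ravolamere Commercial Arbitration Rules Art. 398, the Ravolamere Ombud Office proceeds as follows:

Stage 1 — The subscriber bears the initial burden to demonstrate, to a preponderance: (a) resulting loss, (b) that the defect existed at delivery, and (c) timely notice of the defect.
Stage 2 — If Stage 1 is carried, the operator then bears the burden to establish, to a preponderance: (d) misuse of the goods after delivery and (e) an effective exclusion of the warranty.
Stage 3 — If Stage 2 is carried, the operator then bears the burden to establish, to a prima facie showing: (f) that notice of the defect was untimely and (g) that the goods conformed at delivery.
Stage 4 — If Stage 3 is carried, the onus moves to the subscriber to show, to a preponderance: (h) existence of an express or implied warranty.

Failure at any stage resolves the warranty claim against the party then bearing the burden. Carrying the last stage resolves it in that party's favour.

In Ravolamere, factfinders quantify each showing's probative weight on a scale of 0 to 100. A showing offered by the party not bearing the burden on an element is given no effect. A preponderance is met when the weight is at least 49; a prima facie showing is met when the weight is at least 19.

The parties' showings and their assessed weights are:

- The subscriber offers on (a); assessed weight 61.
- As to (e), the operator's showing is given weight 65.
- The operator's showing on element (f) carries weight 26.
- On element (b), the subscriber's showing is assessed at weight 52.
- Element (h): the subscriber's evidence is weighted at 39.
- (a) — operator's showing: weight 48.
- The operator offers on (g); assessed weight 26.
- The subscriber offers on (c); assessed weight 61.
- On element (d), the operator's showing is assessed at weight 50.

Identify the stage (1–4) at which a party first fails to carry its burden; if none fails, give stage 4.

stage 4

Stage 1 (subscriber, a preponderance, weight is at least 49): (a) 61 (operator's 48 disregarded) ≥ 49 — meets; (b) 52 ≥ 49 — meets; (c) 61 ≥ 49 — meets.
  All elements met. The burden passes to the operator.
Stage 2 (operator, a preponderance, weight is at least 49): (d) 50 ≥ 49 — meets; (e) 65 ≥ 49 — meets.
  All elements met. The operator retains the burden for Stage 3.
Stage 3 (operator, a prima facie showing, weight is at least 19): (f) 26 ≥ 19 — meets; (g) 26 ≥ 19 — meets.
  Stage 3 is satisfied; the onus moves to the subscriber.
Stage 4 (subscriber, a preponderance, weight is at least 49): (h) 39 < 49 — fails.
  The subscriber does not carry Stage 4.
The operator prevails.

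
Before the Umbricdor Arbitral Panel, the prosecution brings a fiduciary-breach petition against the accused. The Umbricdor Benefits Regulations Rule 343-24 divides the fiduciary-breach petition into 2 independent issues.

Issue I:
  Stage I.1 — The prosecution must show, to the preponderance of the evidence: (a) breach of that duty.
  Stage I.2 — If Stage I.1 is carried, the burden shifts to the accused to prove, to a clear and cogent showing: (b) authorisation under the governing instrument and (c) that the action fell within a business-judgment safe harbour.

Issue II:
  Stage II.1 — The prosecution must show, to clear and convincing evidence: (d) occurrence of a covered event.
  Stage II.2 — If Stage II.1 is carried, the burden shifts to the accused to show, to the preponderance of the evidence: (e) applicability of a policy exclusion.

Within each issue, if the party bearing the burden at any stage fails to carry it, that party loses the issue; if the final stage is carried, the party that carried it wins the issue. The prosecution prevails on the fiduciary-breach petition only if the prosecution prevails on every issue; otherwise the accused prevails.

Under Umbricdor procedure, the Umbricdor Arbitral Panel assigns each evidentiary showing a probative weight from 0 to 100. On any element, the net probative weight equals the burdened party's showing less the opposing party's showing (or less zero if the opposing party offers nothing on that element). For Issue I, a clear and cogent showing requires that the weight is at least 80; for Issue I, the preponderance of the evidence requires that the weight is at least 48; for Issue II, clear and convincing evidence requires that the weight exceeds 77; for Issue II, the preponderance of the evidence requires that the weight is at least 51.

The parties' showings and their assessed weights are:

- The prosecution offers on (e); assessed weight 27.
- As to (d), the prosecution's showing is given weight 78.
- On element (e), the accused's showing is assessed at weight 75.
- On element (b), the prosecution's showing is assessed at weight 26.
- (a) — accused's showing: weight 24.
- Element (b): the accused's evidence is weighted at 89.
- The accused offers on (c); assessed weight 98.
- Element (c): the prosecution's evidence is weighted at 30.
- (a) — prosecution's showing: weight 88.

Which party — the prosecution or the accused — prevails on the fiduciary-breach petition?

— Issue I —
Stage I.1 — burden on prosecution; standard: the preponderance of the evidence (weight is at least 48).
    (a): 88 − 24 = 64 ≥ 48 [met]
  Stage I.1 carried; the burden shifts to the accused.
Stage I.2 — burden on accused; standard: a clear and cogent showing (weight is at least 80).
    (b): 89 − 26 = 63 < 80 [not met]
    (c): 98 − 30 = 68 < 80 [not met]
  The accused does not carry Stage I.2.
The analysis ends at Stage I.2; the prosecution prevails on this issue.
— Issue II —
Stage II.1 — burden on prosecution; standard: clear and convincing evidence (weight exceeds 77).
    (d): 78 > 77 [met]
  Stage II.1 carried; the burden shifts to the accused.
Stage II.2 — burden on accused; standard: the preponderance of the evidence (weight is at least 51).
    (e): 75 − 27 = 48 < 51 [not met]
  Not every element is met, so the accused fails to carry Stage II.2.
So the prosecution prevails on this issue.
Per-issue: Issue I → prosecution; Issue II → prosecution. The prosecution must prevail on every issue; overall, the prosecution prevails.

prosecution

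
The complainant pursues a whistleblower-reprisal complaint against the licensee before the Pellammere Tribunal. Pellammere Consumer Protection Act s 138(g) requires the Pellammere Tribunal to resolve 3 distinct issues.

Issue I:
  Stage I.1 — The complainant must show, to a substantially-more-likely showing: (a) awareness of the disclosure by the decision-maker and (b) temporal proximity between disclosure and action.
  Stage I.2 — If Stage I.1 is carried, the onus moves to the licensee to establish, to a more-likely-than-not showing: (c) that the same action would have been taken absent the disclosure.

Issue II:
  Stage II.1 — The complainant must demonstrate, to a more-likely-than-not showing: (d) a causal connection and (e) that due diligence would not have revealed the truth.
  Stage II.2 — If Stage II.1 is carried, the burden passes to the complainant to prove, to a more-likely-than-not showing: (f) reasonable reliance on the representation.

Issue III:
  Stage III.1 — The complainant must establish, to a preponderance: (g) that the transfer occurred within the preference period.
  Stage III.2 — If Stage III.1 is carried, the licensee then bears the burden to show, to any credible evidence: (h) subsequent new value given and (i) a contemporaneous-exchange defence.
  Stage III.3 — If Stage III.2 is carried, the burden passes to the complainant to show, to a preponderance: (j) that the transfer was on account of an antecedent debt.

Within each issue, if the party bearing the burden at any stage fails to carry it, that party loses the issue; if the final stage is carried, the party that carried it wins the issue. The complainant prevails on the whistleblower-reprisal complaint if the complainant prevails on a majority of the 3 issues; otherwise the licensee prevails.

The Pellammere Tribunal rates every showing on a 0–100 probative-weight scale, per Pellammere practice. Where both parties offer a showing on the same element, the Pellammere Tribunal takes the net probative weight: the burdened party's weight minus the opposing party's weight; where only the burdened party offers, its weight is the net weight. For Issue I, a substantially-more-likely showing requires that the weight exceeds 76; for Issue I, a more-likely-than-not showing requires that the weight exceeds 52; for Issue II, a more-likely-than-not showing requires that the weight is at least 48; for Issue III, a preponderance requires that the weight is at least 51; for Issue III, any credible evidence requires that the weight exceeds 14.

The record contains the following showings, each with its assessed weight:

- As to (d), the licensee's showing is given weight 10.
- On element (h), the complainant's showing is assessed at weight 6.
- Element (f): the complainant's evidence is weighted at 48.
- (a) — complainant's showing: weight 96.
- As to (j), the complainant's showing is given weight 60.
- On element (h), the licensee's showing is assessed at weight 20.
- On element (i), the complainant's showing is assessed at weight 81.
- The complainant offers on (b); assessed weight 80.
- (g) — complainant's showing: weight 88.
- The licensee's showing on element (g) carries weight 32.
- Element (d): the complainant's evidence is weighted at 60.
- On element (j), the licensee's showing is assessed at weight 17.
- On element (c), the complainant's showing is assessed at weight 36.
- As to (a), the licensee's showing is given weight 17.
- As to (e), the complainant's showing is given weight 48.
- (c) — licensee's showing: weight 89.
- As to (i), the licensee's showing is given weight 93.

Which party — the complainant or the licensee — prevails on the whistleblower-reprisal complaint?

— Issue I —
Stage I.1 — burden on complainant; standard: a substantially-more-likely showing (weight exceeds 76).
    (a): 96 − 17 = 79 > 76 [met]
    (b): 80 > 76 [met]
  All elements met. The burden passes to the licensee.
Stage I.2 — burden on licensee; standard: a more-likely-than-not showing (weight exceeds 52).
    (c): 89 − 36 = 53 > 52 [met]
  The licensee carries the last stage.
With every stage satisfied, the licensee prevails on this issue.
— Issue II —
At Stage II.1 the complainant must meet a more-likely-than-not showing (weight is at least 48): on (d) the weight is 60 less the opposing 10 gives net 50, which does reach 48, so (d) meets the standard; on (e) the weight is 48, which does reach 48, so (e) meets the standard.
  Stage II.1 carried; the burden remains with the complainant.
At Stage II.2 the complainant must meet a more-likely-than-not showing (weight is at least 48): on (f) the weight is 48, which does reach 48, so (f) meets the standard.
  Stage II.2 carried; the final stage is satisfied.
Every stage carried; the complainant prevails on this issue.
— Issue III —
Stage III.1 (complainant, a preponderance, weight is at least 51): (g) net 88−32=56 ≥ 51 — meets.
  All elements met. The burden passes to the licensee.
Stage III.2 (licensee, any credible evidence, weight exceeds 14): (h) net 20−6=14 ≤ 14 — fails; (i) net 93−81=12 ≤ 14 — fails.
  The licensee does not carry Stage III.2.
The complainant prevails on this issue.
Per-issue: Issue I → licensee; Issue II → complainant; Issue III → complainant. The complainant must prevail on a majority of issues; overall, the complainant prevails.

complainant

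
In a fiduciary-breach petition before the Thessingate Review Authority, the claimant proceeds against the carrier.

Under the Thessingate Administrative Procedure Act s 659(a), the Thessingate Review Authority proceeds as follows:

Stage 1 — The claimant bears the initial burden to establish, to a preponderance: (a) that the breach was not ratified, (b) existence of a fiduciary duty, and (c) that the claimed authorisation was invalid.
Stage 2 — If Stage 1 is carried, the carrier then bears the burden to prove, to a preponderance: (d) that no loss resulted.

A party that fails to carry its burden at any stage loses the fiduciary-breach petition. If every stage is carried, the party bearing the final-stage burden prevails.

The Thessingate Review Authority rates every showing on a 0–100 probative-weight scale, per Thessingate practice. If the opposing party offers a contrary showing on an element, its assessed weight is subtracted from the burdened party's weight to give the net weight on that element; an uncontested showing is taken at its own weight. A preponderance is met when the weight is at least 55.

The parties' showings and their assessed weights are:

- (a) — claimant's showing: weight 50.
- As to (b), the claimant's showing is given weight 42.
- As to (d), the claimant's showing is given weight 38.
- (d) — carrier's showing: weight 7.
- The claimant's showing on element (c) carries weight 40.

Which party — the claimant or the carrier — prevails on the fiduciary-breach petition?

Stage 1 (claimant, a preponderance, weight is at least 55): (a) 50 < 55 — fails; (b) 42 < 55 — fails; (c) 40 < 55 — fails.
  Not every element is met, so the claimant fails to carry Stage 1.
The carrier prevails.

carrier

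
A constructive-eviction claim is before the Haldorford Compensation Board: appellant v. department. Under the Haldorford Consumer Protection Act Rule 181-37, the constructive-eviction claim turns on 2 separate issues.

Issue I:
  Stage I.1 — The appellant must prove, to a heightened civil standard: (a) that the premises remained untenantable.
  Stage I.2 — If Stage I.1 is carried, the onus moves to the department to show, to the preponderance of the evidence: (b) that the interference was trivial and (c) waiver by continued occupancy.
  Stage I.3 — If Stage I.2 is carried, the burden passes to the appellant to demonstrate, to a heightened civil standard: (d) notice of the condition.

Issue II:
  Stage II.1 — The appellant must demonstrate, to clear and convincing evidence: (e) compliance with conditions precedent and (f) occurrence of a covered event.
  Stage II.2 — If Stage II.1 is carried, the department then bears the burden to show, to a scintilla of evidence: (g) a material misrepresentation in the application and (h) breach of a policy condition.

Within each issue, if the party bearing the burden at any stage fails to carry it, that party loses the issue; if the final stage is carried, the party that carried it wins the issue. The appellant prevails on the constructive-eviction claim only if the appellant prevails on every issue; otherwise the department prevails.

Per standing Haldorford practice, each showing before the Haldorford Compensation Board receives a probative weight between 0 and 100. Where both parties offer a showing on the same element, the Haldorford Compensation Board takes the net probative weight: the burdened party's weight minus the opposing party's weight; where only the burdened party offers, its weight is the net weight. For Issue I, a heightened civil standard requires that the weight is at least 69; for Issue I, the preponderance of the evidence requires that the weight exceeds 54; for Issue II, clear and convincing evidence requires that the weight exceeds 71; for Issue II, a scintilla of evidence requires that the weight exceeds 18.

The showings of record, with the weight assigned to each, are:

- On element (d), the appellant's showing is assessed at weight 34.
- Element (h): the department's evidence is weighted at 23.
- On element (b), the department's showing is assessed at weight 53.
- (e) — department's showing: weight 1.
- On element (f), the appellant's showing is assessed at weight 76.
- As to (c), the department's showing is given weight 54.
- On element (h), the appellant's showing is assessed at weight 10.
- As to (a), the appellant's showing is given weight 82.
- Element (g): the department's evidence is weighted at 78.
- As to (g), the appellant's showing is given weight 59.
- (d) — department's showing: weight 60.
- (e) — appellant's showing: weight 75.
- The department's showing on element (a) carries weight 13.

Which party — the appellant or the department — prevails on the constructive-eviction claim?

— Issue I —
Stage I.1 (appellant, a heightened civil standard, weight is at least 69): (a) net 82−13=69 ≥ 69 — meets.
  The appellant carries Stage I.1; the department now bears the burden.
Stage I.2 (department, the preponderance of the evidence, weight exceeds 54): (b) 53 ≤ 54 — fails; (c) 54 ≤ 54 — fails.
  Not every element is met, so the department fails to carry Stage I.2.
The appellant prevails on this issue.
— Issue II —
Stage II.1 (appellant, clear and convincing evidence, weight exceeds 71): (e) net 75−1=74 > 71 — meets; (f) 76 > 71 — meets.
  Stage II.1 carried; the burden shifts to the department.
Stage II.2 (department, a scintilla of evidence, weight exceeds 18): (g) net 78−59=19 > 18 — meets; (h) net 23−10=13 ≤ 18 — fails.
  Not every element is met, so the department fails to carry Stage II.2.
The analysis ends at Stage II.2; the appellant prevails on this issue.
Per-issue: Issue I → appellant; Issue II → appellant. The appellant must prevail on every issue; overall, the appellant prevails.

appellant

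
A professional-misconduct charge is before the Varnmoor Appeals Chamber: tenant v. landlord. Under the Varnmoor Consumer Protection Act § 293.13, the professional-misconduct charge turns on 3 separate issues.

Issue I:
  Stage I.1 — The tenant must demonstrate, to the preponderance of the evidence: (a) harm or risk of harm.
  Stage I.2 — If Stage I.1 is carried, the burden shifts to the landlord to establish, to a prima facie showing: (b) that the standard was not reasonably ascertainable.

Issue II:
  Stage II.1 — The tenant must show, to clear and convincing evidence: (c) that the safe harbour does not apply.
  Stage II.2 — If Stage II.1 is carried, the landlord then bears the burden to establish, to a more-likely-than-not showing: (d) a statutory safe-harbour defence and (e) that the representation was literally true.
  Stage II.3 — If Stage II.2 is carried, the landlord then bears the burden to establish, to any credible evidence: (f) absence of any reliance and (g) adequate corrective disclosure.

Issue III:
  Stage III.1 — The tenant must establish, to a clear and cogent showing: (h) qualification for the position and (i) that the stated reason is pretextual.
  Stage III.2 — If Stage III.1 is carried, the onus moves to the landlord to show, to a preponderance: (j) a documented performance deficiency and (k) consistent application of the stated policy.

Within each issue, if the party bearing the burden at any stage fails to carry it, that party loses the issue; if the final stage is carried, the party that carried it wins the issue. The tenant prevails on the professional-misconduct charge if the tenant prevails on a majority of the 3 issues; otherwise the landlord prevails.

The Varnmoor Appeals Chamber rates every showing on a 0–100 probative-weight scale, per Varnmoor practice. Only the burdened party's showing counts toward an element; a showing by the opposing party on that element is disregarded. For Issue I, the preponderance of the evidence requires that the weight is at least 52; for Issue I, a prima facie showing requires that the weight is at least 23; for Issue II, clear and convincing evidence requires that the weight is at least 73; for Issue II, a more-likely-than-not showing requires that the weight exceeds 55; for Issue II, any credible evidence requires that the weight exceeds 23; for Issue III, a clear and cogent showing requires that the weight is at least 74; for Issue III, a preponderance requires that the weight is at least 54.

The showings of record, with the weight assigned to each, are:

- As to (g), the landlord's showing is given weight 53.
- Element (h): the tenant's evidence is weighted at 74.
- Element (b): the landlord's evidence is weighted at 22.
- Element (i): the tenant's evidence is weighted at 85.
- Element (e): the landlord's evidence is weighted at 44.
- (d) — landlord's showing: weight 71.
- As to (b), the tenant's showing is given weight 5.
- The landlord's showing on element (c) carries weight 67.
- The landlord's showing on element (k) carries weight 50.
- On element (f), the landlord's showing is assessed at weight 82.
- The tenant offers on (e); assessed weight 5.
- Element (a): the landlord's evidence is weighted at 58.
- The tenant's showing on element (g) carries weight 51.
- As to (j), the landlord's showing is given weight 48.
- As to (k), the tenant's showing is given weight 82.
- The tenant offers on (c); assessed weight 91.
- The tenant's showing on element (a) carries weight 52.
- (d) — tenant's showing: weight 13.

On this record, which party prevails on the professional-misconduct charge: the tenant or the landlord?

— Issue I —
Stage I.1 (tenant, the preponderance of the evidence, weight is at least 52): (a) 52 (landlord's 58 disregarded) ≥ 52 — meets.
  Stage I.1 carried; the burden shifts to the landlord.
Stage I.2 (landlord, a prima facie showing, weight is at least 23): (b) 22 (tenant's 5 disregarded) < 23 — fails.
  Stage I.2 not carried; the landlord fails its burden.
The tenant prevails on this issue.
— Issue II —
Stage II.1 (tenant, clear and convincing evidence, weight is at least 73): (c) 91 (landlord's 67 disregarded) ≥ 73 — meets.
  All elements met. The burden passes to the landlord.
Stage II.2 (landlord, a more-likely-than-not showing, weight exceeds 55): (d) 71 (tenant's 13 disregarded) > 55 — meets; (e) 44 (tenant's 5 disregarded) ≤ 55 — fails.
  Not every element is met, so the landlord fails to carry Stage II.2.
The analysis ends at Stage II.2; the tenant prevails on this issue.
— Issue III —
Stage III.1 — burden on tenant; standard: a clear and cogent showing (weight is at least 74).
    (h): 74 ≥ 74 [met]
    (i): 85 ≥ 74 [met]
  Stage III.1 is satisfied; the onus moves to the landlord.
Stage III.2 — burden on landlord; standard: a preponderance (weight is at least 54).
    (j): 48 < 54 [not met]
    (k): 50 (tenant's 82 disregarded) < 54 [not met]
  Stage III.2 not carried; the landlord fails its burden.
So the tenant prevails on this issue.
Per-issue: Issue I → tenant; Issue II → tenant; Issue III → tenant. The tenant must prevail on a majority of issues; overall, the tenant prevails.

tenant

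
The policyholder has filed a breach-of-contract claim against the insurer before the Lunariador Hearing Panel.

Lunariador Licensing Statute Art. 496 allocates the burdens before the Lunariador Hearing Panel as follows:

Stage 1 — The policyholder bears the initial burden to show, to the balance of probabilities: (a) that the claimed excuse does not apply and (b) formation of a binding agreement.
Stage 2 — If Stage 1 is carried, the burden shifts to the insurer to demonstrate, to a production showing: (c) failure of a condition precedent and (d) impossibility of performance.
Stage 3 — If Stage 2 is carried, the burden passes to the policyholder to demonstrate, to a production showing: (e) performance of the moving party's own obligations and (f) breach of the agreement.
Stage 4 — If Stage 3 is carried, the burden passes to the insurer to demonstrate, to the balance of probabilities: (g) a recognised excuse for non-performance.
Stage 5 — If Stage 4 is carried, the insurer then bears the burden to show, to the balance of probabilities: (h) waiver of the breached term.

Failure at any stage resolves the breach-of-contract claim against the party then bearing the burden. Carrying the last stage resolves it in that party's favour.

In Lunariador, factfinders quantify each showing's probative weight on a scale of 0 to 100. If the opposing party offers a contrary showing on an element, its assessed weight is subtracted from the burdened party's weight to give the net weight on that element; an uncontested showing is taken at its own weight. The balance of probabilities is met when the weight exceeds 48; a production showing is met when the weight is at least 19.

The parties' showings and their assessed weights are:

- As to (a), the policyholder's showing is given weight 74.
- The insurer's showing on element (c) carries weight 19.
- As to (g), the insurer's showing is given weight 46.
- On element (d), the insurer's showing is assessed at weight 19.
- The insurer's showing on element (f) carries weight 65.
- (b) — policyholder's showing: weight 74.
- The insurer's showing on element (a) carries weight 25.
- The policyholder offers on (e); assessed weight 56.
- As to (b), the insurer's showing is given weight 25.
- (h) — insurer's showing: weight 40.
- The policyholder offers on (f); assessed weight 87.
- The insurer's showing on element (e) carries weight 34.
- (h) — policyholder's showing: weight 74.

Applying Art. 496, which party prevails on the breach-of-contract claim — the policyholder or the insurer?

policyholder

At Stage 1 the policyholder must meet the balance of probabilities (weight exceeds 48): on (a) the weight is 74 less the opposing 25 gives net 49, which does exceed 48, so (a) meets the standard; on (b) the weight is 74 less the opposing 25 gives net 49, > 48, so (b) meets the standard.
  The policyholder carries Stage 1; the insurer now bears the burden.
At Stage 2 the insurer must meet a production showing (weight is at least 19): on (c) the weight is 19, ≥ 19, so (c) meets the standard; on (d) the weight is 19, which does reach 19, so (d) meets the standard.
  Stage 2 carried; the burden shifts to the policyholder.
At Stage 3 the policyholder must meet a production showing (weight is at least 19): on (e) the weight is 56 less the opposing 34 gives net 22, ≥ 19, so (e) meets the standard; on (f) the weight is 87 less the opposing 65 gives net 22, which does reach 19, so (f) meets the standard.
  Stage 3 carried; the burden shifts to the insurer.
At Stage 4 the insurer must meet the balance of probabilities (weight exceeds 48): on (g) the weight is 46, ≤ 48, so (g) does not meet the standard.
  Stage 4 not carried; the insurer fails its burden.
The analysis ends at Stage 4; the policyholder prevails.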